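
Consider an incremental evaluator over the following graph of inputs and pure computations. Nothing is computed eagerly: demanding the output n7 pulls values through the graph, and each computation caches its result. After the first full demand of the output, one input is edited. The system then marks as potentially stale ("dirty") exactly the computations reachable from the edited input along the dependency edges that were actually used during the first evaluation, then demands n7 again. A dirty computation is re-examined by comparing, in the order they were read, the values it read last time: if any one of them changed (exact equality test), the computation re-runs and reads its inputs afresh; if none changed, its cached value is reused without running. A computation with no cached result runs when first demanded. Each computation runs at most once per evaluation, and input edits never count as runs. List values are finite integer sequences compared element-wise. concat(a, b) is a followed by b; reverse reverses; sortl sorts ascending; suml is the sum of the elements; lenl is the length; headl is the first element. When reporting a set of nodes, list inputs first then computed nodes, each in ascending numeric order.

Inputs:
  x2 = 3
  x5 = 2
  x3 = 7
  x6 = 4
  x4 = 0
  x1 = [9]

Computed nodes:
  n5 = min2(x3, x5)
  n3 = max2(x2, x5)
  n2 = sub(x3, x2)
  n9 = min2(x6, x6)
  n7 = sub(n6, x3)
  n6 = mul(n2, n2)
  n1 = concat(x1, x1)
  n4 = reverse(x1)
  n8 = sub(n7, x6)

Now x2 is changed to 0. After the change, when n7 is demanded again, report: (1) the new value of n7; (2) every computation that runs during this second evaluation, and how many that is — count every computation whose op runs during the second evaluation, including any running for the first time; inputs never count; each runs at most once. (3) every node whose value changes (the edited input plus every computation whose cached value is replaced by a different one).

n7 now evaluates to 42.
Run set: n2, n6, n7 (3 run).
Changed values: x2, n2, n6, n7.

Initial pass — values computed on the first demand:
  n2 = sub(7, 3) = 4
  n6 = mul(4, 4) = 16
  n7 = sub(16, 7) = 9

Second demand — change propagation:
  n2: re-runs because x2 3->0; new result 7.
  n6: re-runs because n2 4->7; n2 4->7; new result 49.
  n7: re-runs because n6 16->49; new result 42.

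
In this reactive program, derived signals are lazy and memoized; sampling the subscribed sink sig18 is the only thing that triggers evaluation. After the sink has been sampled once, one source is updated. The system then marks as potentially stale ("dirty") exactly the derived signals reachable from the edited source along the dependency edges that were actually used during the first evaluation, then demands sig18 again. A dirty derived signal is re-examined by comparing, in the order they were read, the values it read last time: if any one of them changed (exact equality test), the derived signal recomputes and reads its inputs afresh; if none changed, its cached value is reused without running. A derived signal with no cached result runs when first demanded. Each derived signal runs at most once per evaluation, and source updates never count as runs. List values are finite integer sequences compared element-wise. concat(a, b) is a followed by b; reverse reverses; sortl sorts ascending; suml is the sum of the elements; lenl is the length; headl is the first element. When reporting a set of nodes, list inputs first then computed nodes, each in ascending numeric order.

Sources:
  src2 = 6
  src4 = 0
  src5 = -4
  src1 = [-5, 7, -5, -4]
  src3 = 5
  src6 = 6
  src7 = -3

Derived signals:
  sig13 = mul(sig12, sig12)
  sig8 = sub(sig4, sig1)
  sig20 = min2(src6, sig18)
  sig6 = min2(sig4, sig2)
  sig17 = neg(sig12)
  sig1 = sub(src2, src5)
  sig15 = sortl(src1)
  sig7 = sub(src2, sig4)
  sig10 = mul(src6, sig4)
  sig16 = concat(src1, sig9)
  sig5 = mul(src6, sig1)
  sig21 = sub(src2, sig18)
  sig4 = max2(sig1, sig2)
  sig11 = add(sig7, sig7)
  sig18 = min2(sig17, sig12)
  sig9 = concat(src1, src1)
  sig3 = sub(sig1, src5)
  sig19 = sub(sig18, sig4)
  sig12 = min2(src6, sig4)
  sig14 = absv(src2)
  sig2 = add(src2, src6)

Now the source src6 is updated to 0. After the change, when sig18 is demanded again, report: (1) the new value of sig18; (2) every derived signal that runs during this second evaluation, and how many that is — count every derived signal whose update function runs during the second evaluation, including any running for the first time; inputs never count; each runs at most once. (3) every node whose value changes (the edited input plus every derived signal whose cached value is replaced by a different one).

Demanding sig18 again yields 0.
5 derived signals run: sig2, sig4, sig12, sig17, sig18.
The nodes whose values change: src6, sig2, sig4, sig12, sig17, sig18.

First demand of the output computes:
  sig1 = sub(6, -4) = 10
  sig2 = add(6, 6) = 12
  sig4 = max2(10, 12) = 12
  sig12 = min2(6, 12) = 6
  sig17 = neg(6) = -6
  sig18 = min2(-6, 6) = -6

After the edit, cleaning proceeds:
  sig2: a read changed (src6 6->0) — executes, giving 6.
  sig4: a read changed (sig2 12->6) — executes, giving 10.
  sig12: a read changed (src6 6->0; sig4 12->10) — executes, giving 0.
  sig17: a read changed (sig12 6->0) — executes, giving 0.
  sig18: a read changed (sig17 -6->0; sig12 6->0) — executes, giving 0.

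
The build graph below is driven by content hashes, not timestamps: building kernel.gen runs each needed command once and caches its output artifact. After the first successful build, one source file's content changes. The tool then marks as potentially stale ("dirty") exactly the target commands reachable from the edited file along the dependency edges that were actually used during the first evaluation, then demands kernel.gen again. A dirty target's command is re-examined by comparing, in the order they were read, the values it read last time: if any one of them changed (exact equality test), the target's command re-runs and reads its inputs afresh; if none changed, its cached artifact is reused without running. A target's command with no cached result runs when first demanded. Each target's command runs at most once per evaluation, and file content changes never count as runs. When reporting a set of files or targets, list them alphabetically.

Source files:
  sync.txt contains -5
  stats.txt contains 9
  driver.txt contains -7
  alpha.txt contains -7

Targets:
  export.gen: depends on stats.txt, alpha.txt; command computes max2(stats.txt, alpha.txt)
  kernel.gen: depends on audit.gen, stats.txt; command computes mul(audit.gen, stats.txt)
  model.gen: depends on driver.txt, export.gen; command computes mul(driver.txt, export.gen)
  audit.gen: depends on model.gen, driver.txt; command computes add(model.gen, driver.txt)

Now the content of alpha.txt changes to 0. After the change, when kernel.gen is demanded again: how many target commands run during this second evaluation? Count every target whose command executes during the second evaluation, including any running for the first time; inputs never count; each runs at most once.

Initial pass — values computed on the first demand:
  export.gen = max2(9, -7) = 9
  model.gen = mul(-7, 9) = -63
  audit.gen = add(-63, -7) = -70
  kernel.gen = mul(-70, 9) = -630

Second demand — change propagation:
  export.gen: re-runs because alpha.txt -7->0; new result 9 (unchanged).
  model.gen: re-examined; everything it read last time is the same (driver.txt unchanged, export.gen unchanged) — cache -63 kept, no run.
  audit.gen: re-examined; everything it read last time is the same (model.gen unchanged, driver.txt unchanged) — cache -70 kept, no run.
  kernel.gen: re-examined; everything it read last time is the same (audit.gen unchanged, stats.txt unchanged) — cache -630 kept, no run.

The important point: export.gen recomputes to an identical value, and the output ends up unchanged.

Run set: export.gen (1 run).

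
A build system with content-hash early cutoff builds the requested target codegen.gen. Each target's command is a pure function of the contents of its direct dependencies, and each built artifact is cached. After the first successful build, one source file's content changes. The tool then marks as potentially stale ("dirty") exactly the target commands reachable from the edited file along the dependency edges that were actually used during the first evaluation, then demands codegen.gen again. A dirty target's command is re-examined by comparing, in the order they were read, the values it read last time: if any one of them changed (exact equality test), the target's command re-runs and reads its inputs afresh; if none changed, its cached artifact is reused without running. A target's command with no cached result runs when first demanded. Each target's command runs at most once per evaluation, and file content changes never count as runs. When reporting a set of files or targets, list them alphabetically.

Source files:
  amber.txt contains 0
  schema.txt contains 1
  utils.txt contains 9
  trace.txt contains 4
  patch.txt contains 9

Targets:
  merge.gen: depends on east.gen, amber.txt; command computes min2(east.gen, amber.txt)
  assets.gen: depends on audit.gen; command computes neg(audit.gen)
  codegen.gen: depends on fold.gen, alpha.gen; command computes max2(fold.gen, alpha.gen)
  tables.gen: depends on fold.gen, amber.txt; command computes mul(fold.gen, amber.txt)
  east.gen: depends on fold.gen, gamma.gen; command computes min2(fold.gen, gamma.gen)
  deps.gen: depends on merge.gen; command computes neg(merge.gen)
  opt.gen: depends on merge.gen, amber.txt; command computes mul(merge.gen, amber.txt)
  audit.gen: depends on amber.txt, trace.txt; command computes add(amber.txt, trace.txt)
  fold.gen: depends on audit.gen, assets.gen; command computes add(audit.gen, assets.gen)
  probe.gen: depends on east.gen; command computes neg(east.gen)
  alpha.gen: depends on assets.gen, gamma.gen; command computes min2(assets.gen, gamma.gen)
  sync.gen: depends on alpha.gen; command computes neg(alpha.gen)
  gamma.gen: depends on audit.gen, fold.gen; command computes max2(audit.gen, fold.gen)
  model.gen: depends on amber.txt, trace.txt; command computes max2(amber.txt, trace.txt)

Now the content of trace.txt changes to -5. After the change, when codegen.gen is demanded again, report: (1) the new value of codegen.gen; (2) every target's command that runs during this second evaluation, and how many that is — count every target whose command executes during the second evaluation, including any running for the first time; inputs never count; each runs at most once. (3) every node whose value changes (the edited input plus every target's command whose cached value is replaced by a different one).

First evaluation (everything demanded from the output):
  audit.gen = add(0, 4) = 4
  assets.gen = neg(4) = -4
  fold.gen = add(4, -4) = 0
  gamma.gen = max2(4, 0) = 4
  alpha.gen = min2(-4, 4) = -4
  codegen.gen = max2(0, -4) = 0

Propagation after the edit:
  audit.gen: runs — trace.txt 4->-5; result -5.
  assets.gen: runs — audit.gen 4->-5; result 5.
  fold.gen: runs — audit.gen 4->-5; assets.gen -4->5; result 0 (same value as before).
  gamma.gen: runs — audit.gen 4->-5; result 0.
  alpha.gen: runs — assets.gen -4->5; gamma.gen 4->0; result 0.
  codegen.gen: runs — alpha.gen -4->0; result 0 (same value as before).

New value of codegen.gen: 0.
Target commands that run: alpha.gen, assets.gen, audit.gen, codegen.gen, fold.gen, gamma.gen — 6 in total.
Values that change: alpha.gen, assets.gen, audit.gen, gamma.gen, trace.txt.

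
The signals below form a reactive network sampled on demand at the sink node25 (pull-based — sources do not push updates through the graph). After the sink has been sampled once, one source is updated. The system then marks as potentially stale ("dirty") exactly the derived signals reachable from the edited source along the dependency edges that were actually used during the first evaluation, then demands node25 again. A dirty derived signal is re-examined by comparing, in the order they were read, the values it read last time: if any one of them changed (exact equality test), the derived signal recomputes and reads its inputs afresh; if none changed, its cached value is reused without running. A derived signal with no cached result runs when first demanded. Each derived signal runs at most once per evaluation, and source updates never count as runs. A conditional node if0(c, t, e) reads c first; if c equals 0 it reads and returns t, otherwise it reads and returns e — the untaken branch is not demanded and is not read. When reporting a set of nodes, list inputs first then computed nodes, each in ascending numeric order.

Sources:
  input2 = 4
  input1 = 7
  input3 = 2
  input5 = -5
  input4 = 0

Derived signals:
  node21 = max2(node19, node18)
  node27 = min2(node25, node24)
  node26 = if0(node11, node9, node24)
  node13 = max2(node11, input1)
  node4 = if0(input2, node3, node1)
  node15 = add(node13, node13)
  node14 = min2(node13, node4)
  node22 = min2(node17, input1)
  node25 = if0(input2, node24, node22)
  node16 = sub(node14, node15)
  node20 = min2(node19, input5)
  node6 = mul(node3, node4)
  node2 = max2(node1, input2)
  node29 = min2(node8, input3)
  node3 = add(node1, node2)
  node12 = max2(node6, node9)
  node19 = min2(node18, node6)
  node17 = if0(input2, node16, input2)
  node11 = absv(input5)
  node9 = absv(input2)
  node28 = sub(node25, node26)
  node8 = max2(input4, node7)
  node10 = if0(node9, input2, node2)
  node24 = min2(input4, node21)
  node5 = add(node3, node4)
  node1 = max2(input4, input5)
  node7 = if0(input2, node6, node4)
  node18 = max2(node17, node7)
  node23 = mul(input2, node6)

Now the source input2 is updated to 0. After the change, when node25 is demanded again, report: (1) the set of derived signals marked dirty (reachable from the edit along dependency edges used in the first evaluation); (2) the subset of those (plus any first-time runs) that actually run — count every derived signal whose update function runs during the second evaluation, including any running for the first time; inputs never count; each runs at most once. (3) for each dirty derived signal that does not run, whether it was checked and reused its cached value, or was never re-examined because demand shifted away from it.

Initial pass — values computed on the first demand:
  node17 = if0(input2=4 -> else branch input2) = 4
  node22 = min2(4, 7) = 4
  node25 = if0(input2=4 -> else branch node22) = 4

Second demand — change propagation:
  node1: newly demanded (no cache) — executes and yields 0.
  node2: newly demanded (no cache) — executes and yields 0.
  node3: newly demanded (no cache) — executes and yields 0.
  node4: newly demanded (no cache) — executes and yields 0.
  node6: newly demanded (no cache) — executes and yields 0.
  node7: newly demanded (no cache) — executes and yields 0.
  node11: newly demanded (no cache) — executes and yields 5.
  node13: newly demanded (no cache) — executes and yields 7.
  node14: newly demanded (no cache) — executes and yields 0.
  node15: newly demanded (no cache) — executes and yields 14.
  node16: newly demanded (no cache) — executes and yields -14.
  node17: re-runs because input2 4->0; input2 4->0; new result -14.
  node18: newly demanded (no cache) — executes and yields 0.
  node19: newly demanded (no cache) — executes and yields 0.
  node21: newly demanded (no cache) — executes and yields 0.
  node22: dirty yet unreached — the second evaluation never asks for it.
  node24: newly demanded (no cache) — executes and yields 0.
  node25: re-runs because input2 4->0; new result 0.

The important point: the flipped condition redirects demand; node22 is left stale, never re-checked.

Dirty set: node17, node22, node25.
Run set: node1, node2, node3, node4, node6, node7, node11, node13, node14, node15, node16, node17, node18, node19, node21, node24, node25 (17 run).
Left stale — demand moved off them: node22.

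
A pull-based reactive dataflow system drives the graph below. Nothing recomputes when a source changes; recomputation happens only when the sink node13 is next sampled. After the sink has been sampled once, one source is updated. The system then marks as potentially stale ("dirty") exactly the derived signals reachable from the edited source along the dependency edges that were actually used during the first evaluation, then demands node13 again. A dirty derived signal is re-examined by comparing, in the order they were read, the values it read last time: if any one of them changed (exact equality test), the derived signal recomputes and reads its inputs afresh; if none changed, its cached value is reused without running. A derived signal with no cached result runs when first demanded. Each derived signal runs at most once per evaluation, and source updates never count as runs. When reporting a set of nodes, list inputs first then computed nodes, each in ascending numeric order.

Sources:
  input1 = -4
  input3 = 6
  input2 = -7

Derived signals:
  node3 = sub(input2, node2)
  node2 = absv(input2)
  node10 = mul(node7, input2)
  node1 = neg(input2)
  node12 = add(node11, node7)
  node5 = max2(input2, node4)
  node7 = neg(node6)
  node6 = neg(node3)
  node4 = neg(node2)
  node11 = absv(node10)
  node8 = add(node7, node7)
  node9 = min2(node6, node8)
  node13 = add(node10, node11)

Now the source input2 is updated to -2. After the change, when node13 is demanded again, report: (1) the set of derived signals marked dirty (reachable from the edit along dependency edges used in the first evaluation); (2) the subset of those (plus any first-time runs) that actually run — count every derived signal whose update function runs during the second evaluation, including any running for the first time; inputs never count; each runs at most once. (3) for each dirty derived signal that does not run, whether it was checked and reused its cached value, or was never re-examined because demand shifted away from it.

Marked dirty: node2, node3, node6, node7, node10, node11, node13.
Derived signals that run: node2, node3, node6, node7, node10, node11, node13 — 7 in total.
Every dirty derived signal ran.

First evaluation (everything demanded from the output):
  node2 = absv(-7) = 7
  node3 = sub(-7, 7) = -14
  node6 = neg(-14) = 14
  node7 = neg(14) = -14
  node10 = mul(-14, -7) = 98
  node11 = absv(98) = 98
  node13 = add(98, 98) = 196

Propagation after the edit:
  node2: runs — input2 -7->-2; result 2.
  node3: runs — input2 -7->-2; node2 7->2; result -4.
  node6: runs — node3 -14->-4; result 4.
  node7: runs — node6 14->4; result -4.
  node10: runs — node7 -14->-4; input2 -7->-2; result 8.
  node11: runs — node10 98->8; result 8.
  node13: runs — node10 98->8; node11 98->8; result 16.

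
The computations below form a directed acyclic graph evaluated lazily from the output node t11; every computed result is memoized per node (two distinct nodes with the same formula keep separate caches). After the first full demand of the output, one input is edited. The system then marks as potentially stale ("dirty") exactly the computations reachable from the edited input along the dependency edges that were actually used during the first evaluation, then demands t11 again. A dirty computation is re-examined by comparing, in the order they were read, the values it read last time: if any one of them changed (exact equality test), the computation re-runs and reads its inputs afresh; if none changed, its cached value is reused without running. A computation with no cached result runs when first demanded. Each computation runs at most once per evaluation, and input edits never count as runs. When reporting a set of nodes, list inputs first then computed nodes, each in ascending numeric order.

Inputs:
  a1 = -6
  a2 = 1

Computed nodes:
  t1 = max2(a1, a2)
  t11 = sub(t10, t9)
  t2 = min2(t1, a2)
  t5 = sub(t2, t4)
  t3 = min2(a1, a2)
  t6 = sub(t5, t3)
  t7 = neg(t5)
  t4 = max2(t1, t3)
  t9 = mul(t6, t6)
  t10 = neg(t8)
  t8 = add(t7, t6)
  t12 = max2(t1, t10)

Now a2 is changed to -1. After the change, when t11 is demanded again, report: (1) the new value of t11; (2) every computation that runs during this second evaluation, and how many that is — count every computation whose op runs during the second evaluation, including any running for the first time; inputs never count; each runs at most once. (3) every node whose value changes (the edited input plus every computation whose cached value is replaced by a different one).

First demand of the output computes:
  t1 = max2(-6, 1) = 1
  t2 = min2(1, 1) = 1
  t3 = min2(-6, 1) = -6
  t4 = max2(1, -6) = 1
  t5 = sub(1, 1) = 0
  t6 = sub(0, -6) = 6
  t7 = neg(0) = 0
  t8 = add(0, 6) = 6
  t9 = mul(6, 6) = 36
  t10 = neg(6) = -6
  t11 = sub(-6, 36) = -42

After the edit, cleaning proceeds:
  t1: a read changed (a2 1->-1) — executes, giving -1.
  t2: a read changed (t1 1->-1; a2 1->-1) — executes, giving -1.
  t3: a read changed (a2 1->-1) — executes, giving -6 — identical to its old value.
  t4: a read changed (t1 1->-1) — executes, giving -1.
  t5: a read changed (t2 1->-1; t4 1->-1) — executes, giving 0 — identical to its old value.
  t6: dirty, but its reads are unchanged (t5 unchanged, t3 unchanged); cached 6 stands.
  t7: dirty, but its reads are unchanged (t5 unchanged); cached 0 stands.
  t8: dirty, but its reads are unchanged (t7 unchanged, t6 unchanged); cached 6 stands.
  t9: dirty, but its reads are unchanged (t6 unchanged, t6 unchanged); cached 36 stands.
  t10: dirty, but its reads are unchanged (t8 unchanged); cached -6 stands.
  t11: dirty, but its reads are unchanged (t10 unchanged, t9 unchanged); cached -42 stands.

Note where the cutoff bites: t6 is checked, finds nothing changed, and keeps its cache.

Demanding t11 again yields -42.
5 computations run: t1, t2, t3, t4, t5.
The nodes whose values change: a2, t1, t2, t4.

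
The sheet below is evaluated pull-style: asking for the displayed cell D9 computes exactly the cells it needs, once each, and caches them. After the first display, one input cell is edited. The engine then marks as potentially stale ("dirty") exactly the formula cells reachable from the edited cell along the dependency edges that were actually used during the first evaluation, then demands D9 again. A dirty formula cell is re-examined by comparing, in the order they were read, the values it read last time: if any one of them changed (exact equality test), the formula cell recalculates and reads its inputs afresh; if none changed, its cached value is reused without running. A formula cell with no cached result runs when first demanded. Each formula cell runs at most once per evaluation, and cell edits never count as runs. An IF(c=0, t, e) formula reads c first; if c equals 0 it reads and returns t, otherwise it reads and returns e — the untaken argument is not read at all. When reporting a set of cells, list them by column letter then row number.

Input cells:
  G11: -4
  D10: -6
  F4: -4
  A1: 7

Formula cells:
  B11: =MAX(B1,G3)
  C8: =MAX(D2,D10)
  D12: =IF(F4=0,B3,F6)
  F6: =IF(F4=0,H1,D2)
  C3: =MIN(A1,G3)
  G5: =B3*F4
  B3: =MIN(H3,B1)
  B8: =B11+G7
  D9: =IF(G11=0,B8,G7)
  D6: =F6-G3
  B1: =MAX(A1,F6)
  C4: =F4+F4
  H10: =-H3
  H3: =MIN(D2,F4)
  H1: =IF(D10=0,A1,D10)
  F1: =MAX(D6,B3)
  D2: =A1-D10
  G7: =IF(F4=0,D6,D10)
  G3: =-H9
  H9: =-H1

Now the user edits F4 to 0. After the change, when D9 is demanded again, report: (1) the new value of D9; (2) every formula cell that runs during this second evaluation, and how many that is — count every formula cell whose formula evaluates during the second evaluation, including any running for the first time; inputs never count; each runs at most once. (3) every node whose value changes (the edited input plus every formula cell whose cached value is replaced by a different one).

Demanding D9 again yields 0.
7 formula cells run: D6, D9, F6, G3, G7, H1, H9.
The nodes whose values change: D9, F4, G7.
Note the branch switch — D6, F6, G3, H1, H9 had no cache and run now for the first time.

First demand of the output computes:
  G7 = IF(F4=0: F4=-4 -> else branch D10) = -6
  D9 = IF(G11=0: G11=-4 -> else branch G7) = -6

After the edit, cleaning proceeds:
  H1: had never run; runs now, result -6.
  F6: had never run; runs now, result -6.
  H9: had never run; runs now, result 6.
  G3: had never run; runs now, result -6.
  D6: had never run; runs now, result 0.
  G7: a read changed (F4 -4->0) — executes, giving 0.
  D9: a read changed (G7 -6->0) — executes, giving 0.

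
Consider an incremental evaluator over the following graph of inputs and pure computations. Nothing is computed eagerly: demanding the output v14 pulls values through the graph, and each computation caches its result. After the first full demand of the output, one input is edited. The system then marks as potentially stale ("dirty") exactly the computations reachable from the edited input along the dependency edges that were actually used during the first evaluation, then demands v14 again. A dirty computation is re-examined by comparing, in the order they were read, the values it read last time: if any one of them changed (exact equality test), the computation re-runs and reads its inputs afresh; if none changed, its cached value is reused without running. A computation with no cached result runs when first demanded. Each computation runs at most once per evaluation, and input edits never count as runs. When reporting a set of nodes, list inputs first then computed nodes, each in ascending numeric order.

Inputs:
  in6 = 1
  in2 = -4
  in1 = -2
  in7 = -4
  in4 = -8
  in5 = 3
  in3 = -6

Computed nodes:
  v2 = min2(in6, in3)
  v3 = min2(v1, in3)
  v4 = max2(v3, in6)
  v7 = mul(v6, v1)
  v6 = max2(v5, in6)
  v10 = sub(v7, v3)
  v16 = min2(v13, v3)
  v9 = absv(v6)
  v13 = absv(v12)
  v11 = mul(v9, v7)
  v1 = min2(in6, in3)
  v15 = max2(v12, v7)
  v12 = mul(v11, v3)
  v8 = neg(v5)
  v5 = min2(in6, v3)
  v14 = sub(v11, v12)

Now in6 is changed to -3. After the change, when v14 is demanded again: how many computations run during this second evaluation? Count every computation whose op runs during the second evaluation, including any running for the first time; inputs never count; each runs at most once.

Run set: v1, v5, v6, v7, v9, v11, v12, v14 (8 run).
The important point: at v3 every value read last time is unchanged, so the dirty flag clears without a run.

Initial pass — values computed on the first demand:
  v1 = min2(1, -6) = -6
  v3 = min2(-6, -6) = -6
  v5 = min2(1, -6) = -6
  v6 = max2(-6, 1) = 1
  v7 = mul(1, -6) = -6
  v9 = absv(1) = 1
  v11 = mul(1, -6) = -6
  v12 = mul(-6, -6) = 36
  v14 = sub(-6, 36) = -42

Second demand — change propagation:
  v1: re-runs because in6 1->-3; new result -6 (unchanged).
  v3: re-examined; everything it read last time is the same (v1 unchanged, in3 unchanged) — cache -6 kept, no run.
  v5: re-runs because in6 1->-3; new result -6 (unchanged).
  v6: re-runs because in6 1->-3; new result -3.
  v7: re-runs because v6 1->-3; new result 18.
  v9: re-runs because v6 1->-3; new result 3.
  v11: re-runs because v9 1->3; v7 -6->18; new result 54.
  v12: re-runs because v11 -6->54; new result -324.
  v14: re-runs because v11 -6->54; v12 36->-324; new result 378.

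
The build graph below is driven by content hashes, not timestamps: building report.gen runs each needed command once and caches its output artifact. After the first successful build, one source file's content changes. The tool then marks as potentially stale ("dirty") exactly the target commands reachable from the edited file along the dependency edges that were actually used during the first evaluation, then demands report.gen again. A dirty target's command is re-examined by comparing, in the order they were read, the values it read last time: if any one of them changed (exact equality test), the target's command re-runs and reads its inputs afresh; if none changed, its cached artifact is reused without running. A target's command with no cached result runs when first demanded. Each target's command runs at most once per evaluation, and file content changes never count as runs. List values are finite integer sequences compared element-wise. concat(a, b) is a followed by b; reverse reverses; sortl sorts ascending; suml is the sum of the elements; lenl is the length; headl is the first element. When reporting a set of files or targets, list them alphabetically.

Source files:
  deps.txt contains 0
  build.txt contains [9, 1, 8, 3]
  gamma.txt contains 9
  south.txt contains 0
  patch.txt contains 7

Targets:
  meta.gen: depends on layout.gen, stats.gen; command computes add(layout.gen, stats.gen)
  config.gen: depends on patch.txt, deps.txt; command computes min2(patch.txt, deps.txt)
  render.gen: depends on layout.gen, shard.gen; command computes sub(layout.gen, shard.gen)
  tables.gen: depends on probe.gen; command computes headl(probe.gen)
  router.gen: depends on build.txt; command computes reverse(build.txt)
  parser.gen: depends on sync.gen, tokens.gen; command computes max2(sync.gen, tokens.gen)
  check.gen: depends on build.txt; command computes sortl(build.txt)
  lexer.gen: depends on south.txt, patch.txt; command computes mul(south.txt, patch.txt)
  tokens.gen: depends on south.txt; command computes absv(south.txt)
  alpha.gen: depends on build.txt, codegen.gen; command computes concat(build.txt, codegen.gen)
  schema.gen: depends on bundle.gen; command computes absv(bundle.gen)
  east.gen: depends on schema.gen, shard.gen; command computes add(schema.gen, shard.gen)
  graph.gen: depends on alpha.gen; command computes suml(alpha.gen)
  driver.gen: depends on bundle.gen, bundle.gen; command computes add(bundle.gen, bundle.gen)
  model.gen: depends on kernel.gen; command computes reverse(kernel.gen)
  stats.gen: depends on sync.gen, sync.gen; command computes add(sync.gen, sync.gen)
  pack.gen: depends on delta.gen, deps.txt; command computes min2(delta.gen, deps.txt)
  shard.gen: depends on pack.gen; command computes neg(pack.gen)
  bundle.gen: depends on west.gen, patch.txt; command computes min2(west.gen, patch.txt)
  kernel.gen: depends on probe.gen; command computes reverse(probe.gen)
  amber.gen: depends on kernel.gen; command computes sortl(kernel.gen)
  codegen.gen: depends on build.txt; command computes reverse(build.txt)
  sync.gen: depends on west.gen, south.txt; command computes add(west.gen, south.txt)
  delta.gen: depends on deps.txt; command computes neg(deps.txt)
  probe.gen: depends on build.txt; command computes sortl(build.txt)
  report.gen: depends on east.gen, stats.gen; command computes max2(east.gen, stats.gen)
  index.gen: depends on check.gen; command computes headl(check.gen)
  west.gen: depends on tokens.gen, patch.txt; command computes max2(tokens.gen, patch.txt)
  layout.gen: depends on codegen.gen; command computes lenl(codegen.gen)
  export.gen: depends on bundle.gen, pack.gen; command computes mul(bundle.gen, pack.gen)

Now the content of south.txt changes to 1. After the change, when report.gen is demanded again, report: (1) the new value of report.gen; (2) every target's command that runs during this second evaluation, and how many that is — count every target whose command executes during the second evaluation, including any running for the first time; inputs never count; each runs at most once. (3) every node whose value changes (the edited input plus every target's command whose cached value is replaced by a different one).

Initial pass — values computed on the first demand:
  delta.gen = neg(0) = 0
  pack.gen = min2(0, 0) = 0
  shard.gen = neg(0) = 0
  tokens.gen = absv(0) = 0
  west.gen = max2(0, 7) = 7
  bundle.gen = min2(7, 7) = 7
  schema.gen = absv(7) = 7
  east.gen = add(7, 0) = 7
  sync.gen = add(7, 0) = 7
  stats.gen = add(7, 7) = 14
  report.gen = max2(7, 14) = 14

Second demand — change propagation:
  tokens.gen: re-runs because south.txt 0->1; new result 1.
  west.gen: re-runs because tokens.gen 0->1; new result 7 (unchanged).
  bundle.gen: re-examined; everything it read last time is the same (west.gen unchanged, patch.txt unchanged) — cache 7 kept, no run.
  schema.gen: re-examined; everything it read last time is the same (bundle.gen unchanged) — cache 7 kept, no run.
  east.gen: re-examined; everything it read last time is the same (schema.gen unchanged, shard.gen unchanged) — cache 7 kept, no run.
  sync.gen: re-runs because south.txt 0->1; new result 8.
  stats.gen: re-runs because sync.gen 7->8; sync.gen 7->8; new result 16.
  report.gen: re-runs because stats.gen 14->16; new result 16.

The important point: at bundle.gen every value read last time is unchanged, so the dirty flag clears without a run.

report.gen now evaluates to 16.
Run set: report.gen, stats.gen, sync.gen, tokens.gen, west.gen (5 run).
Changed values: report.gen, south.txt, stats.gen, sync.gen, tokens.gen.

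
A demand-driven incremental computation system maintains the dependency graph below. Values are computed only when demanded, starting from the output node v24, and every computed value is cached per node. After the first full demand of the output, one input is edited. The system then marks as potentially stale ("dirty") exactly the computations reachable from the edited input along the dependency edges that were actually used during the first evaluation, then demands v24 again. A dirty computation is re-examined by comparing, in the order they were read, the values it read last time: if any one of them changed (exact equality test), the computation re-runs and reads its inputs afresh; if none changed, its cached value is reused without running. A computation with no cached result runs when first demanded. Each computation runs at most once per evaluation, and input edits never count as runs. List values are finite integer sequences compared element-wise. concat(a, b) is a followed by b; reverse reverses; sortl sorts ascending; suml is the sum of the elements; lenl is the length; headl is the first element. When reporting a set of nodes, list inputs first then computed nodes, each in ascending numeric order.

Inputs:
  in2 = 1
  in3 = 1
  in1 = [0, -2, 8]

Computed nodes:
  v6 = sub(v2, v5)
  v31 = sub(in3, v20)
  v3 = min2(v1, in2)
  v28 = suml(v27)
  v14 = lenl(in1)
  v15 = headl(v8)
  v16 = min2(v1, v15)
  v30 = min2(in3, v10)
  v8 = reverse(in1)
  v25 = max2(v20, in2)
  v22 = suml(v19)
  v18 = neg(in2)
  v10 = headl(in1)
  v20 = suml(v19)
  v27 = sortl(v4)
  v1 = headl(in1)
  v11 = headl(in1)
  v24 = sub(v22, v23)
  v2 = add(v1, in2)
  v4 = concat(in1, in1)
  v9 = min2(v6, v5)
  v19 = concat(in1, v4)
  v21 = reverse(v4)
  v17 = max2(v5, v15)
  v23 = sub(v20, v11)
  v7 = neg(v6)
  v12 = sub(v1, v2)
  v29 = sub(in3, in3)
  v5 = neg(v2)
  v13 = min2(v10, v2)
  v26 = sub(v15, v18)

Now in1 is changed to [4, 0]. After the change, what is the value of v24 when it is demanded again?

First evaluation (everything demanded from the output):
  v4 = concat([0, -2, 8], [0, -2, 8]) = [0, -2, 8, 0, -2, 8]
  v11 = headl([0, -2, 8]) = 0
  v19 = concat([0, -2, 8], [0, -2, 8, 0, -2, 8]) = [0, -2, 8, 0, -2, 8, 0, -2, 8]
  v20 = suml([0, -2, 8, 0, -2, 8, 0, -2, 8]) = 18
  v22 = suml([0, -2, 8, 0, -2, 8, 0, -2, 8]) = 18
  v23 = sub(18, 0) = 18
  v24 = sub(18, 18) = 0

Propagation after the edit:
  v4: runs — in1 [0, -2, 8]->[4, 0]; in1 [0, -2, 8]->[4, 0]; result [4, 0, 4, 0].
  v11: runs — in1 [0, -2, 8]->[4, 0]; result 4.
  v19: runs — in1 [0, -2, 8]->[4, 0]; v4 [0, -2, 8, 0, -2, 8]->[4, 0, 4, 0]; result [4, 0, 4, 0, 4, 0].
  v20: runs — v19 [0, -2, 8, 0, -2, 8, 0, -2, 8]->[4, 0, 4, 0, 4, 0]; result 12.
  v22: runs — v19 [0, -2, 8, 0, -2, 8, 0, -2, 8]->[4, 0, 4, 0, 4, 0]; result 12.
  v23: runs — v20 18->12; v11 0->4; result 8.
  v24: runs — v22 18->12; v23 18->8; result 4.

New value of v24: 4.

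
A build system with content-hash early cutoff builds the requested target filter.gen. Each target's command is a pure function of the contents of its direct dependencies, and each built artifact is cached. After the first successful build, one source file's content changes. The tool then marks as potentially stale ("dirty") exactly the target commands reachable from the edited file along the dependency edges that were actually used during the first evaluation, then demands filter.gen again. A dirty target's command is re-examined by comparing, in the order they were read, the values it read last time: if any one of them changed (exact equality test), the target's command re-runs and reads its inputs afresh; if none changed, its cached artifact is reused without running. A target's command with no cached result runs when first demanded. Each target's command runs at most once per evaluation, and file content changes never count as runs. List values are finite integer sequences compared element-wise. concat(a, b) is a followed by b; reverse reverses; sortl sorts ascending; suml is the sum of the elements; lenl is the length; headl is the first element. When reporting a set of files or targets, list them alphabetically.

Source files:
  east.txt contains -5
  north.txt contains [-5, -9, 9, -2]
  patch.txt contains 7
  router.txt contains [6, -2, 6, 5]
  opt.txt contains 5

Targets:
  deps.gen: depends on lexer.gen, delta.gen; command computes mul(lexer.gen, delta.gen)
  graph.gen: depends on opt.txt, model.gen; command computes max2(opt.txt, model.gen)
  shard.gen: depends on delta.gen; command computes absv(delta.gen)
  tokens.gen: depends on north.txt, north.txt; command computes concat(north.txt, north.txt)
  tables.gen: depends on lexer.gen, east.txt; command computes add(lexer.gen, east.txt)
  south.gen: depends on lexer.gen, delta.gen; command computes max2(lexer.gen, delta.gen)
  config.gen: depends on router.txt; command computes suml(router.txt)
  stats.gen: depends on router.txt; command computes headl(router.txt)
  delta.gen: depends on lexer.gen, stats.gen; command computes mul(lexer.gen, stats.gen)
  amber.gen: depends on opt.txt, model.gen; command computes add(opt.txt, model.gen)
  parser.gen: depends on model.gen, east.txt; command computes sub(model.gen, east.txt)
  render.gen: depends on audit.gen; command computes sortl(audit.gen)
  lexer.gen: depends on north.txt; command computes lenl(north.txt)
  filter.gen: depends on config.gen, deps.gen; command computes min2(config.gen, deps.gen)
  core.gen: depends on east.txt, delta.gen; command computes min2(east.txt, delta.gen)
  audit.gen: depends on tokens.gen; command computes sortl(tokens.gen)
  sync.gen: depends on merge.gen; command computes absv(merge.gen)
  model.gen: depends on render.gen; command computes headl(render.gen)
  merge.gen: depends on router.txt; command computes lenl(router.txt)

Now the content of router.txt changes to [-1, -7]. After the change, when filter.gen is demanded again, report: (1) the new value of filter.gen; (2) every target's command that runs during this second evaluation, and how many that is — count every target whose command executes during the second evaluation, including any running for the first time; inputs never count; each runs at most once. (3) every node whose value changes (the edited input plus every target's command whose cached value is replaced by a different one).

First evaluation (everything demanded from the output):
  config.gen = suml([6, -2, 6, 5]) = 15
  lexer.gen = lenl([-5, -9, 9, -2]) = 4
  stats.gen = headl([6, -2, 6, 5]) = 6
  delta.gen = mul(4, 6) = 24
  deps.gen = mul(4, 24) = 96
  filter.gen = min2(15, 96) = 15

Propagation after the edit:
  config.gen: runs — router.txt [6, -2, 6, 5]->[-1, -7]; result -8.
  stats.gen: runs — router.txt [6, -2, 6, 5]->[-1, -7]; result -1.
  delta.gen: runs — stats.gen 6->-1; result -4.
  deps.gen: runs — delta.gen 24->-4; result -16.
  filter.gen: runs — config.gen 15->-8; deps.gen 96->-16; result -16.

New value of filter.gen: -16.
Target commands that run: config.gen, delta.gen, deps.gen, filter.gen, stats.gen — 5 in total.
Values that change: config.gen, delta.gen, deps.gen, filter.gen, router.txt, stats.gen.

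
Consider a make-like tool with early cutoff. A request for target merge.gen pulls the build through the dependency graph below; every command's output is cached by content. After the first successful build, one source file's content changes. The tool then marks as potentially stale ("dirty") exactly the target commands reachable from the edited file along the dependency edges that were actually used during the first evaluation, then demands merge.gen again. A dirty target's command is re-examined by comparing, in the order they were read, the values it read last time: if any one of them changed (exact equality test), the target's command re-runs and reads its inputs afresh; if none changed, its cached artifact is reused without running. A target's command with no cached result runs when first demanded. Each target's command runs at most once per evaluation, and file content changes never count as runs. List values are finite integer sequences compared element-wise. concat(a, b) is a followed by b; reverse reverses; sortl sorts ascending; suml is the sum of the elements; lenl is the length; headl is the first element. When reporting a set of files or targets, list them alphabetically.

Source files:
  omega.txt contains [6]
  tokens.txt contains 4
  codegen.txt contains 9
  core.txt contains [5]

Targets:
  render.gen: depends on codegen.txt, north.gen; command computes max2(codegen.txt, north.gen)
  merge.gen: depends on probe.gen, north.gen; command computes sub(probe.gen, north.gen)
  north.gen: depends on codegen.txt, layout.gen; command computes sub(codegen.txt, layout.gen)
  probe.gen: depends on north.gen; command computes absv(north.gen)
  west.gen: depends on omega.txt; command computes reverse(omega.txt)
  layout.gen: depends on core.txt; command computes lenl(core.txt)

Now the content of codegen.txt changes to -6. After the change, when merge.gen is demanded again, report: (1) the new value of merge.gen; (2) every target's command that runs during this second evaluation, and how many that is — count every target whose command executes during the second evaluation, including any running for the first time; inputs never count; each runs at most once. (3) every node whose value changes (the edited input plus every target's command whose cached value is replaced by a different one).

Demanding merge.gen again yields 14.
3 target commands run: merge.gen, north.gen, probe.gen.
The nodes whose values change: codegen.txt, merge.gen, north.gen, probe.gen.

First demand of the output computes:
  layout.gen = lenl([5]) = 1
  north.gen = sub(9, 1) = 8
  probe.gen = absv(8) = 8
  merge.gen = sub(8, 8) = 0

After the edit, cleaning proceeds:
  north.gen: a read changed (codegen.txt 9->-6) — executes, giving -7.
  probe.gen: a read changed (north.gen 8->-7) — executes, giving 7.
  merge.gen: a read changed (probe.gen 8->7; north.gen 8->-7) — executes, giving 14.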